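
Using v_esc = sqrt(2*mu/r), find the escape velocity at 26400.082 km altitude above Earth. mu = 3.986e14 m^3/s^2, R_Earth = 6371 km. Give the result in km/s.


r = 6371.0 + 26400.082 = 32771.0820 km = 3.2771082e+07 m
v_esc = sqrt(2*mu/r) = sqrt(2*3.986e14 / 3.2771082e+07)
v_esc = 4932.1725 m/s = 4.9322 km/s

4.9322 km/s


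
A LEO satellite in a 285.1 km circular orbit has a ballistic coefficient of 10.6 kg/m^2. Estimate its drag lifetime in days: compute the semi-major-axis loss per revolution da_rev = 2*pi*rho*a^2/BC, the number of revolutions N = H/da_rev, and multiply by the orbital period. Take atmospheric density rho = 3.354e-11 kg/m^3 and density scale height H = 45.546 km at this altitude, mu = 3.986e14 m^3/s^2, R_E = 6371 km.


a = R_E + alt = 6656.1000 km = 6.6561e+06 m
da_rev = 2*pi*rho*a^2/BC = 2*pi*3.354e-11*(6.6561e+06)^2/10.6 = 880.798847 m per revolution
N = H/da_rev = 45546.0000 m / 880.798847 m = 51.7099 revolutions
P = 2*pi*sqrt(a^3/mu) = 5404.3190 s
lifetime = N*P = 51.7099 * 5404.3190 = 279456.6718 s = 3.2345 days

3.2345 days


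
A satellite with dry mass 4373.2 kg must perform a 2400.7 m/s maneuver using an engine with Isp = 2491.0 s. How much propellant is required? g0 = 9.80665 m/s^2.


ve = Isp * g0 = 2491.0 * 9.80665 = 24428.365150 m/s
mass ratio = exp(dv/ve) = exp(2400.7/24428.365150) = 1.10326625
m_prop = m_dry * (mr - 1) = 4373.2 * (1.10326625 - 1)
m_prop = 451.6040 kg

451.6040 kg


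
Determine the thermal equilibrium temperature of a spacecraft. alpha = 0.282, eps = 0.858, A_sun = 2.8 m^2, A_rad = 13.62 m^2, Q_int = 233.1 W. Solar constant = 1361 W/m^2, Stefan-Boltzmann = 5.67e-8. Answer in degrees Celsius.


Numerator = alpha*S*A_sun + Q_int = 0.282*1361*2.8 + 233.1 = 1307.7456 W
Denominator = eps*sigma*A_rad = 0.858*5.67e-8*13.62 = 6.6259393e-07 W/K^4
T^4 = 1.9736758e+09 K^4
T = 210.7749 K = -62.3751 C

-62.3751 degrees Celsius


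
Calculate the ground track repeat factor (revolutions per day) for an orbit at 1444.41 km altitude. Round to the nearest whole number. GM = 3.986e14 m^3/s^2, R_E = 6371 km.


r = 7.81541e+06 m
T = 2*pi*sqrt(r^3/mu) = 6876.0475 s = 114.6008 min
revs/day = 1440 / 114.6008 = 12.5654
Rounded: 13 revolutions per day

13 revolutions per day


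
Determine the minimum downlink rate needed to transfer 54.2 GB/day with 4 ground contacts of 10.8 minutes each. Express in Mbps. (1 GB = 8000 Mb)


total contact time = 4 * 10.8 * 60 = 2592.0000 s
data = 54.2 GB = 433600.0000 Mb
rate = 433600.0000 / 2592.0000 = 167.2840 Mbps

167.2840 Mbps


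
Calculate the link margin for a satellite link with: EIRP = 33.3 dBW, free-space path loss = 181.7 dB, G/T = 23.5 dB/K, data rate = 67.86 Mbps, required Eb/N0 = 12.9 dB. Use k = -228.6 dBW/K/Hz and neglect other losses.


C/N0 = EIRP - FSPL + G/T - k = 33.3 - 181.7 + 23.5 - (-228.6)
C/N0 = 103.7000 dB-Hz
R_b = 67.86 Mbps = 6.786e+07 bps -> 10*log10(R_b) = 78.3161 dB-Hz
Eb/N0 = C/N0 - 10*log10(R_b) = 103.7000 - 78.3161 = 25.3839 dB
Margin = Eb/N0 - Eb/N0_req = 25.3839 - 12.9 = 12.4839 dB (link closes)

12.4839 dB


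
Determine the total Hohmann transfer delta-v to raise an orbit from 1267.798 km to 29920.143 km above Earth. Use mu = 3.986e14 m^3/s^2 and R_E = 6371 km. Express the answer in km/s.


r1 = 7638.7980 km = 7.638798e+06 m
r2 = 36291.1430 km = 3.6291143e+07 m
dv1 = sqrt(mu/r1)*(sqrt(2*r2/(r1+r2)) - 1) = 2061.5568 m/s
dv2 = sqrt(mu/r2)*(1 - sqrt(2*r1/(r1+r2))) = 1359.7114 m/s
total dv = |dv1| + |dv2| = 2061.5568 + 1359.7114 = 3421.2682 m/s = 3.4213 km/s

3.4213 km/s


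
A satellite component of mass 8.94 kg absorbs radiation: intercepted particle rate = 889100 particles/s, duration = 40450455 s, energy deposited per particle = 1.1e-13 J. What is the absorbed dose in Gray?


Total energy deposited = rate * time * E_per
  = 889100 * 40450455 * 1.1e-13 = 3.9561 J
Dose = E_total / mass = 3.9561 / 8.94
Dose = 0.4425162 Gy

0.4425 Gy


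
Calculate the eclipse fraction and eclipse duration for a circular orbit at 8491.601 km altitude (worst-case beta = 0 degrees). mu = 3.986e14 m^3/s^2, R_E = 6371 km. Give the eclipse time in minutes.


r = 14862.6010 km
T = 300.5399 min
Eclipse fraction = arcsin(R_E/r)/pi = arcsin(6371.0000/14862.6010)/pi
= arcsin(0.4286598)/pi = 0.1410141
Eclipse duration = 0.1410141 * 300.5399 = 42.3804 min

42.3804 minutes


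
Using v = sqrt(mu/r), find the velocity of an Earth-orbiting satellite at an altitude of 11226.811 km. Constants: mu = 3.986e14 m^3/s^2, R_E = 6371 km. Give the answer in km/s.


r = R_E + alt = 6371.0 + 11226.811 = 17597.8110 km = 1.7597811e+07 m
v = sqrt(mu/r) = sqrt(3.986e14 / 1.7597811e+07) = 4759.2588 m/s = 4.7593 km/s

4.7593 km/s


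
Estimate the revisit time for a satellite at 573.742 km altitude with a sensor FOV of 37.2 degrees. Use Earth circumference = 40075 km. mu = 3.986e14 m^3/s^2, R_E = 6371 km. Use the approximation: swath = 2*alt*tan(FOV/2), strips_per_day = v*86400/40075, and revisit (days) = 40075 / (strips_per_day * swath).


swath = 2*573.742*tan(0.3246312) = 386.1710 km
v = sqrt(mu/r) = 7576.0109 m/s = 7.5760 km/s
strips/day = v*86400/40075 = 7.5760*86400/40075 = 16.3336
coverage/day = strips * swath = 16.3336 * 386.1710 = 6307.5470 km
revisit = 40075 / 6307.5470 = 6.3535 days

6.3535 days


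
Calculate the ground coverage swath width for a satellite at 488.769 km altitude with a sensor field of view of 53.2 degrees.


FOV = 53.2 deg = 0.9285152 rad
swath = 2 * alt * tan(FOV/2) = 2 * 488.769 * tan(0.4642576)
swath = 2 * 488.769 * 0.5007627
swath = 489.5146 km

489.5146 km


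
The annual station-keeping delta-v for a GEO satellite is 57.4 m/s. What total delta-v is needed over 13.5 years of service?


dV = rate * years = 57.4 * 13.5
dV = 774.9000 m/s

774.9000 m/s


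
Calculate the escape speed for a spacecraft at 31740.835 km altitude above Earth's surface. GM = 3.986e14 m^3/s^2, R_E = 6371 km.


r = 6371.0 + 31740.835 = 38111.8350 km = 3.8111835e+07 m
v_esc = sqrt(2*mu/r) = sqrt(2*3.986e14 / 3.8111835e+07)
v_esc = 4573.5530 m/s = 4.5736 km/s

4.5736 km/s


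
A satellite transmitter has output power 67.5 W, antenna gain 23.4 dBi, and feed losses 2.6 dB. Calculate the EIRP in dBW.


Pt = 67.5 W = 18.2930 dBW
EIRP = Pt_dBW + Gt - losses = 18.2930 + 23.4 - 2.6 = 39.0930 dBW

39.0930 dBW


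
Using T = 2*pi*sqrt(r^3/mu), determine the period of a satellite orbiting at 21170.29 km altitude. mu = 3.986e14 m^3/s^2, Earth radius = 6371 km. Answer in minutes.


r = 27541.2900 km = 2.754129e+07 m
T = 2*pi*sqrt(r^3/mu) = 2*pi*sqrt(2.0890692e+22 / 3.986e14)
T = 45487.0360 s = 758.1173 min

758.1173 minutes


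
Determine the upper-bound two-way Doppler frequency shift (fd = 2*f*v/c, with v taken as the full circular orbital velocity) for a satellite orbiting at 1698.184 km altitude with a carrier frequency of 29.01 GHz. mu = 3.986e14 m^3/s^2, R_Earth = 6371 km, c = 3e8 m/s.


r = 8.069184e+06 m
v = sqrt(mu/r) = 7028.3574 m/s (worst-case radial velocity)
f = 29.01 GHz = 2.901e+10 Hz
fd = 2*f*v/c = 2*2.901e+10*7028.3574/3.0e+08
fd = 1.3592843e+06 Hz

1.3593e+06 Hz


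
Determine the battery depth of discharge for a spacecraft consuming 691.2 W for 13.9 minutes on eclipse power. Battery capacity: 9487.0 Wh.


E_used = P * t / 60 = 691.2 * 13.9 / 60 = 160.1280 Wh
DOD = E_used / E_total * 100 = 160.1280 / 9487.0 * 100
DOD = 1.6879 %

1.6879 %


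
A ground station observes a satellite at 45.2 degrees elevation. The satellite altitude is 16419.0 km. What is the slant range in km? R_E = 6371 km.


h = 16419.0 km, el = 45.2 deg
d = -R_E*sin(el) + sqrt((R_E*sin(el))^2 + 2*R_E*h + h^2)
d = -6371.0000*sin(0.7888888) + sqrt((6371.0000*0.7095707)^2 + 2*6371.0000*16419.0 + 16419.0^2)
d = 17822.8018 km

17822.8018 km


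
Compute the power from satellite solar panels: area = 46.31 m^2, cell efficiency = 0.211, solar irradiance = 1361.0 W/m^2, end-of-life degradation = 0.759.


P = area * eta * S * degradation
P = 46.31 * 0.211 * 1361.0 * 0.759
P = 10093.8568 W

10093.8568 W


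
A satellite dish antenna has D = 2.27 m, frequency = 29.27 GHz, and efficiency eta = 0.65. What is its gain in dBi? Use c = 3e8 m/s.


lambda = c/f = 3e8 / 2.927e+10 = 0.0102494 m
G = eta*(pi*D/lambda)^2 = 0.65*(pi*2.27/0.0102494)^2
G = 314678.9931 (linear)
G = 10*log10(314678.9931) = 54.9787 dBi

54.9787 dBi


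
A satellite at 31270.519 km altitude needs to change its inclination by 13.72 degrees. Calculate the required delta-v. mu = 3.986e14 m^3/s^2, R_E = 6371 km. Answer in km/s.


r = 37641.5190 km = 3.7641519e+07 m
V = sqrt(mu/r) = 3254.1313 m/s
di = 13.72 deg = 0.2394592 rad
dV = 2*V*sin(di/2) = 2*3254.1313*sin(0.1197296)
dV = 777.3712 m/s = 0.7773712 km/s

0.7774 km/s


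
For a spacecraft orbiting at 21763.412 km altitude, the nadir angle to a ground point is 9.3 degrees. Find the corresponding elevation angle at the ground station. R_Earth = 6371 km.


r = R_E + alt = 28134.4120 km
Law of sines in the satellite / Earth-center / ground-point triangle:
  sin(nadir)/R_E = sin(90 + el)/r  =>  cos(el) = (r/R_E)*sin(nadir)
cos(el) = (28134.4120 / 6371.0000) * sin(9.3 deg) = 0.7136444
el = arccos(0.7136444) = 44.4678 deg
(Earth-central angle = 90 - nadir - el = 36.2322 deg)

44.4678 degrees


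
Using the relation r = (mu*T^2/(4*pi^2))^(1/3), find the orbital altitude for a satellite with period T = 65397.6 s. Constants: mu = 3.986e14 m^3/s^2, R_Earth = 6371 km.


T = 65397.6 s
r = (mu*T^2/(4*pi^2))^(1/3) = (3.986e14 * 65397.6^2 / (4*pi^2))^(1/3)
r = 3.5083296e+07 m = 35083.2964 km
alt = r - R_E = 35083.2964 - 6371 = 28712.2964 km

28712.2964 km


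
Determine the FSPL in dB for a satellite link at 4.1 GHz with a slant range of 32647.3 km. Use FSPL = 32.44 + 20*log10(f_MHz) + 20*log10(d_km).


f = 4.1 GHz = 4100.0000 MHz
d = 32647.3 km
FSPL = 32.44 + 20*log10(4100.0000) + 20*log10(32647.3)
FSPL = 32.44 + 72.2557 + 90.2769
FSPL = 194.9726 dB

194.9726 dB


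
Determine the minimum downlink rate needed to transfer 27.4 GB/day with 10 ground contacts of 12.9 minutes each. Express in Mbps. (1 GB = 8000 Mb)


total contact time = 10 * 12.9 * 60 = 7740.0000 s
data = 27.4 GB = 219200.0000 Mb
rate = 219200.0000 / 7740.0000 = 28.3204 Mbps

28.3204 Mbps


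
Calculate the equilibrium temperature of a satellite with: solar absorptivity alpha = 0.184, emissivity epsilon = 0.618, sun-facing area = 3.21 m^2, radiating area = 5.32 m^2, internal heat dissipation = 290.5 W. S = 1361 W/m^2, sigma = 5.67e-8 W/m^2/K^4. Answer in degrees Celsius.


Numerator = alpha*S*A_sun + Q_int = 0.184*1361*3.21 + 290.5 = 1094.3610 W
Denominator = eps*sigma*A_rad = 0.618*5.67e-8*5.32 = 1.8641599e-07 W/K^4
T^4 = 5.870532e+09 K^4
T = 276.8021 K = 3.6521 C

3.6521 degrees Celsius


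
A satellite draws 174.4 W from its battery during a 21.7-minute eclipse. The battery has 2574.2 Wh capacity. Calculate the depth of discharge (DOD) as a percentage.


E_used = P * t / 60 = 174.4 * 21.7 / 60 = 63.0747 Wh
DOD = E_used / E_total * 100 = 63.0747 / 2574.2 * 100
DOD = 2.4503 %

2.4503 %


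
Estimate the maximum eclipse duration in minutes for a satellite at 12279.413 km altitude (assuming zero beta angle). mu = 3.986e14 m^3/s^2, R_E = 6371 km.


r = 18650.4130 km
T = 422.4669 min
Eclipse fraction = arcsin(R_E/r)/pi = arcsin(6371.0000/18650.4130)/pi
= arcsin(0.341601)/pi = 0.1109691
Eclipse duration = 0.1109691 * 422.4669 = 46.8808 min

46.8808 minutes


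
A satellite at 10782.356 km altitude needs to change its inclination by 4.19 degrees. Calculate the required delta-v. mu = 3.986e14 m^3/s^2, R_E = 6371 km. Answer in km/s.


r = 17153.3560 km = 1.7153356e+07 m
V = sqrt(mu/r) = 4820.5223 m/s
di = 4.19 deg = 0.0731293 rad
dV = 2*V*sin(di/2) = 2*4820.5223*sin(0.03656465)
dV = 352.4429 m/s = 0.3524429 km/s

0.3524 km/s


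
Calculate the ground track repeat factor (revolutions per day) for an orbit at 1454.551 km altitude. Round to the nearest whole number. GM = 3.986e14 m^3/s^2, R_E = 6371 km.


r = 7.825551e+06 m
T = 2*pi*sqrt(r^3/mu) = 6889.4351 s = 114.8239 min
revs/day = 1440 / 114.8239 = 12.5409
Rounded: 13 revolutions per day

13 revolutions per day


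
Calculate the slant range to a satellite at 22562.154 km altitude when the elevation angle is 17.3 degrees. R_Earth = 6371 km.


h = 22562.154 km, el = 17.3 deg
d = -R_E*sin(el) + sqrt((R_E*sin(el))^2 + 2*R_E*h + h^2)
d = -6371.0000*sin(0.301942) + sqrt((6371.0000*0.2973749)^2 + 2*6371.0000*22562.154 + 22562.154^2)
d = 26391.9440 km

26391.9440 km


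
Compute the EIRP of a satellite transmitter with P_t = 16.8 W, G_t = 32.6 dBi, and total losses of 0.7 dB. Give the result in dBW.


Pt = 16.8 W = 12.2531 dBW
EIRP = Pt_dBW + Gt - losses = 12.2531 + 32.6 - 0.7 = 44.1531 dBW

44.1531 dBW


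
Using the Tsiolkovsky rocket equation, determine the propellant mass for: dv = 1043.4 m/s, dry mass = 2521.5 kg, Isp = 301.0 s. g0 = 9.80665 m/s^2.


ve = Isp * g0 = 301.0 * 9.80665 = 2951.801650 m/s
mass ratio = exp(dv/ve) = exp(1043.4/2951.801650) = 1.42401313
m_prop = m_dry * (mr - 1) = 2521.5 * (1.42401313 - 1)
m_prop = 1069.1491 kg

1069.1491 kg


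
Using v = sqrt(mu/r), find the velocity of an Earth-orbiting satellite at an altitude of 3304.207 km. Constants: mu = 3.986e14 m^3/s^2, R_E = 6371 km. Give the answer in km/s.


r = R_E + alt = 6371.0 + 3304.207 = 9675.2070 km = 9.675207e+06 m
v = sqrt(mu/r) = sqrt(3.986e14 / 9.675207e+06) = 6418.5734 m/s = 6.4186 km/s

6.4186 km/s


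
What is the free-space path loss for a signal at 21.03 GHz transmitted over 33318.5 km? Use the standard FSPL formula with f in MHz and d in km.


f = 21.03 GHz = 21030.0000 MHz
d = 33318.5 km
FSPL = 32.44 + 20*log10(21030.0000) + 20*log10(33318.5)
FSPL = 32.44 + 86.4568 + 90.4537
FSPL = 209.3505 dB

209.3505 dB


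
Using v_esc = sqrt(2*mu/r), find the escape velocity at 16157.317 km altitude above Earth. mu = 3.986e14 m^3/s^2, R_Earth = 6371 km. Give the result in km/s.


r = 6371.0 + 16157.317 = 22528.3170 km = 2.2528317e+07 m
v_esc = sqrt(2*mu/r) = sqrt(2*3.986e14 / 2.2528317e+07)
v_esc = 5948.6617 m/s = 5.9487 km/s

5.9487 km/s


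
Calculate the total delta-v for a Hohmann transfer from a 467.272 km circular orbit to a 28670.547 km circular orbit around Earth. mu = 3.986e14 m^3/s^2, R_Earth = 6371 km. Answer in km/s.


r1 = 6838.2720 km = 6.838272e+06 m
r2 = 35041.5470 km = 3.5041547e+07 m
dv1 = sqrt(mu/r1)*(sqrt(2*r2/(r1+r2)) - 1) = 2241.6621 m/s
dv2 = sqrt(mu/r2)*(1 - sqrt(2*r1/(r1+r2))) = 1445.3348 m/s
total dv = |dv1| + |dv2| = 2241.6621 + 1445.3348 = 3686.9968 m/s = 3.6870 km/s

3.6870 km/s


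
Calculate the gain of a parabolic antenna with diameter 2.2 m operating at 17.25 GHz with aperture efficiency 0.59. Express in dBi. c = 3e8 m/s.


lambda = c/f = 3e8 / 1.725e+10 = 0.0173913 m
G = eta*(pi*D/lambda)^2 = 0.59*(pi*2.2/0.0173913)^2
G = 93182.1674 (linear)
G = 10*log10(93182.1674) = 49.6933 dBi

49.6933 dBi


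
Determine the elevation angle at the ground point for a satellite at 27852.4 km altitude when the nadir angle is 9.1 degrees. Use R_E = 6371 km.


r = R_E + alt = 34223.4000 km
Law of sines in the satellite / Earth-center / ground-point triangle:
  sin(nadir)/R_E = sin(90 + el)/r  =>  cos(el) = (r/R_E)*sin(nadir)
cos(el) = (34223.4000 / 6371.0000) * sin(9.1 deg) = 0.8495851
el = arccos(0.8495851) = 31.8334 deg
(Earth-central angle = 90 - nadir - el = 49.0666 deg)

31.8334 degrees


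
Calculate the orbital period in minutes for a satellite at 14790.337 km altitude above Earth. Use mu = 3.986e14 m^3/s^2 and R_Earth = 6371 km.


r = 21161.3370 km = 2.1161337e+07 m
T = 2*pi*sqrt(r^3/mu) = 2*pi*sqrt(9.4760929e+21 / 3.986e14)
T = 30635.5637 s = 510.5927 min

510.5927 minutes


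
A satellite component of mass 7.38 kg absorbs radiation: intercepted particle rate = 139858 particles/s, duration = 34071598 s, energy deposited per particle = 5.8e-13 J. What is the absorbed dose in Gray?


Total energy deposited = rate * time * E_per
  = 139858 * 34071598 * 5.8e-13 = 2.7638 J
Dose = E_total / mass = 2.7638 / 7.38
Dose = 0.3744997 Gy

0.3745 Gy


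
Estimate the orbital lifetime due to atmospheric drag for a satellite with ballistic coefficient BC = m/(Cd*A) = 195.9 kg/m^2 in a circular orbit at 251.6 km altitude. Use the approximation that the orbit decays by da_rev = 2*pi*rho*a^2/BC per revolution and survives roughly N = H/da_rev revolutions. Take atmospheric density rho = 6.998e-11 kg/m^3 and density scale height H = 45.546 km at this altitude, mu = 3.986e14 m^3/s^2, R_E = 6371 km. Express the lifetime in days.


a = R_E + alt = 6622.6000 km = 6.6226e+06 m
da_rev = 2*pi*rho*a^2/BC = 2*pi*6.998e-11*(6.6226e+06)^2/195.9 = 98.441091 m per revolution
N = H/da_rev = 45546.0000 m / 98.441091 m = 462.6726 revolutions
P = 2*pi*sqrt(a^3/mu) = 5363.5707 s
lifetime = N*P = 462.6726 * 5363.5707 = 2.4815774e+06 s = 28.7220 days

28.7220 days


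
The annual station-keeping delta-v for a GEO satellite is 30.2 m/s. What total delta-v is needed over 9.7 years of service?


dV = rate * years = 30.2 * 9.7
dV = 292.9400 m/s

292.9400 m/s


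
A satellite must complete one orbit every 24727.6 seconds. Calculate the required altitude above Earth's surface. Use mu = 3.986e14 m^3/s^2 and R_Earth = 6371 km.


T = 24727.6 s
r = (mu*T^2/(4*pi^2))^(1/3) = (3.986e14 * 24727.6^2 / (4*pi^2))^(1/3)
r = 1.8344836e+07 m = 18344.8359 km
alt = r - R_E = 18344.8359 - 6371 = 11973.8359 km

11973.8359 km


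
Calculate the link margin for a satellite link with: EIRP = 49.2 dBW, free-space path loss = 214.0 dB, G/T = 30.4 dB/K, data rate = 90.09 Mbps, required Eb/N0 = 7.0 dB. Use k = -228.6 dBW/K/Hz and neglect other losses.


C/N0 = EIRP - FSPL + G/T - k = 49.2 - 214.0 + 30.4 - (-228.6)
C/N0 = 94.2000 dB-Hz
R_b = 90.09 Mbps = 9.009e+07 bps -> 10*log10(R_b) = 79.5468 dB-Hz
Eb/N0 = C/N0 - 10*log10(R_b) = 94.2000 - 79.5468 = 14.6532 dB
Margin = Eb/N0 - Eb/N0_req = 14.6532 - 7.0 = 7.6532 dB (link closes)

7.6532 dB


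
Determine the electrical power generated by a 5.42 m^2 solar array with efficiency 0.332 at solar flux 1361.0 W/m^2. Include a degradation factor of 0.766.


P = area * eta * S * degradation
P = 5.42 * 0.332 * 1361.0 * 0.766
P = 1875.9630 W

1875.9630 W


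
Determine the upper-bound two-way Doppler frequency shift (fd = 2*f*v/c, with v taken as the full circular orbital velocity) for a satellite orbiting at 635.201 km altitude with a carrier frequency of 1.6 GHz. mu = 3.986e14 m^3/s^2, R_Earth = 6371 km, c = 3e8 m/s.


r = 7.006201e+06 m
v = sqrt(mu/r) = 7542.7090 m/s (worst-case radial velocity)
f = 1.6 GHz = 1.6e+09 Hz
fd = 2*f*v/c = 2*1.6e+09*7542.7090/3.0e+08
fd = 80455.5623 Hz

80455.5623 Hz


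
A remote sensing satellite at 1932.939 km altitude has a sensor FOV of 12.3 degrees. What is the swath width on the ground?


FOV = 12.3 deg = 0.2146755 rad
swath = 2 * alt * tan(FOV/2) = 2 * 1932.939 * tan(0.1073377)
swath = 2 * 1932.939 * 0.1077519
swath = 416.5556 km

416.5556 km


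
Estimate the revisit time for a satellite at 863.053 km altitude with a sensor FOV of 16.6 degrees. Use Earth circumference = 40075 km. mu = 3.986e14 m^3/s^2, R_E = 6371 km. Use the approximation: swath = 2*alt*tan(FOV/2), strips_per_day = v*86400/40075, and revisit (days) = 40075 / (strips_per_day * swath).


swath = 2*863.053*tan(0.1448623) = 251.8116 km
v = sqrt(mu/r) = 7422.9717 m/s = 7.4230 km/s
strips/day = v*86400/40075 = 7.4230*86400/40075 = 16.0036
coverage/day = strips * swath = 16.0036 * 251.8116 = 4029.8957 km
revisit = 40075 / 4029.8957 = 9.9444 days

9.9444 days


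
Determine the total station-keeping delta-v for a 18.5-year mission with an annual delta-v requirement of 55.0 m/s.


dV = rate * years = 55.0 * 18.5
dV = 1017.5000 m/s

1017.5000 m/s


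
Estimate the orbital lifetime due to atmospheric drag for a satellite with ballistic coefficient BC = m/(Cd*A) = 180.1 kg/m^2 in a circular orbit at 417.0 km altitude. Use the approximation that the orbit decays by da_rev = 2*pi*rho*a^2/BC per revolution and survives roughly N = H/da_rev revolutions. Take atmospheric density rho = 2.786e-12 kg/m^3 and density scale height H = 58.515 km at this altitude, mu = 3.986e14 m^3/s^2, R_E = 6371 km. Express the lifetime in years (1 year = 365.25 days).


a = R_E + alt = 6788.0000 km = 6.788e+06 m
da_rev = 2*pi*rho*a^2/BC = 2*pi*2.786e-12*(6.788e+06)^2/180.1 = 4.478483 m per revolution
N = H/da_rev = 58515.0000 m / 4.478483 m = 13065.8081 revolutions
P = 2*pi*sqrt(a^3/mu) = 5565.7535 s
lifetime = N*P = 13065.8081 * 5565.7535 = 7.2721068e+07 s = 841.6790 days
years = 841.6790 / 365.25 = 2.3044 years

2.3044 years


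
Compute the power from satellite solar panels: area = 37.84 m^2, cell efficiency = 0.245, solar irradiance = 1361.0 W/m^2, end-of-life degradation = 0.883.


P = area * eta * S * degradation
P = 37.84 * 0.245 * 1361.0 * 0.883
P = 11141.3044 W

11141.3044 W


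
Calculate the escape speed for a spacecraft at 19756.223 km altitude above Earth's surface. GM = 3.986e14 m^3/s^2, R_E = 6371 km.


r = 6371.0 + 19756.223 = 26127.2230 km = 2.6127223e+07 m
v_esc = sqrt(2*mu/r) = sqrt(2*3.986e14 / 2.6127223e+07)
v_esc = 5523.7882 m/s = 5.5238 km/s

5.5238 km/s


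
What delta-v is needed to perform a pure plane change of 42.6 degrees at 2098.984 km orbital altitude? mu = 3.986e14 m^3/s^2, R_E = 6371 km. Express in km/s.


r = 8469.9840 km = 8.469984e+06 m
V = sqrt(mu/r) = 6860.0511 m/s
di = 42.6 deg = 0.7435103 rad
dV = 2*V*sin(di/2) = 2*6860.0511*sin(0.3717551)
dV = 4983.8440 m/s = 4.9838 km/s

4.9838 km/s


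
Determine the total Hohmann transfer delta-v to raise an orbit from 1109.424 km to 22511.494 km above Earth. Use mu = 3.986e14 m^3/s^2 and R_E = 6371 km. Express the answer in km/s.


r1 = 7480.4240 km = 7.480424e+06 m
r2 = 28882.4940 km = 2.8882494e+07 m
dv1 = sqrt(mu/r1)*(sqrt(2*r2/(r1+r2)) - 1) = 1900.7295 m/s
dv2 = sqrt(mu/r2)*(1 - sqrt(2*r1/(r1+r2))) = 1332.0674 m/s
total dv = |dv1| + |dv2| = 1900.7295 + 1332.0674 = 3232.7969 m/s = 3.2328 km/s

3.2328 km/s


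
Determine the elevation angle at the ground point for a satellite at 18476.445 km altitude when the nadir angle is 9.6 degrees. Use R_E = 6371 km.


r = R_E + alt = 24847.4450 km
Law of sines in the satellite / Earth-center / ground-point triangle:
  sin(nadir)/R_E = sin(90 + el)/r  =>  cos(el) = (r/R_E)*sin(nadir)
cos(el) = (24847.4450 / 6371.0000) * sin(9.6 deg) = 0.6504124
el = arccos(0.6504124) = 49.4273 deg
(Earth-central angle = 90 - nadir - el = 30.9727 deg)

49.4273 degrees


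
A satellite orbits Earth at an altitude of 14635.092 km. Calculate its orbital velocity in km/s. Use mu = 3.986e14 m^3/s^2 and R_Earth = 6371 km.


r = R_E + alt = 6371.0 + 14635.092 = 21006.0920 km = 2.1006092e+07 m
v = sqrt(mu/r) = sqrt(3.986e14 / 2.1006092e+07) = 4356.0817 m/s = 4.3561 km/s

4.3561 km/s


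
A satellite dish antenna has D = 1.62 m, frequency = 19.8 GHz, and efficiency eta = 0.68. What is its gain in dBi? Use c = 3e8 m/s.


lambda = c/f = 3e8 / 1.98e+10 = 0.01515152 m
G = eta*(pi*D/lambda)^2 = 0.68*(pi*1.62/0.01515152)^2
G = 76723.1735 (linear)
G = 10*log10(76723.1735) = 48.8493 dBi

48.8493 dBi


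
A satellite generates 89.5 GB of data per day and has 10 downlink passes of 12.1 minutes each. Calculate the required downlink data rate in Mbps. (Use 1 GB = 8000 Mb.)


total contact time = 10 * 12.1 * 60 = 7260.0000 s
data = 89.5 GB = 716000.0000 Mb
rate = 716000.0000 / 7260.0000 = 98.6226 Mbps

98.6226 Mbps


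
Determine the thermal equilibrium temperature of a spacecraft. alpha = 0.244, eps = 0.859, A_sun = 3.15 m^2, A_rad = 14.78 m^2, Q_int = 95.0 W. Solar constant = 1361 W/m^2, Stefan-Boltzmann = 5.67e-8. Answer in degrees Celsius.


Numerator = alpha*S*A_sun + Q_int = 0.244*1361*3.15 + 95.0 = 1141.0646 W
Denominator = eps*sigma*A_rad = 0.859*5.67e-8*14.78 = 7.1986433e-07 W/K^4
T^4 = 1.5851106e+09 K^4
T = 199.5331 K = -73.6169 C

-73.6169 degrees Celsius


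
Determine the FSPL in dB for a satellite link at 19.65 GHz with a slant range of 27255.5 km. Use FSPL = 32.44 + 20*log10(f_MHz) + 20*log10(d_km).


f = 19.65 GHz = 19650.0000 MHz
d = 27255.5 km
FSPL = 32.44 + 20*log10(19650.0000) + 20*log10(27255.5)
FSPL = 32.44 + 85.8673 + 88.7091
FSPL = 207.0163 dB

207.0163 dB


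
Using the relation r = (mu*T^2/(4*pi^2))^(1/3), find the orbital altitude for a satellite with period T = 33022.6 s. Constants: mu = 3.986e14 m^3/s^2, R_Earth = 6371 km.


T = 33022.6 s
r = (mu*T^2/(4*pi^2))^(1/3) = (3.986e14 * 33022.6^2 / (4*pi^2))^(1/3)
r = 2.2246756e+07 m = 22246.7562 km
alt = r - R_E = 22246.7562 - 6371 = 15875.7562 km

15875.7562 km


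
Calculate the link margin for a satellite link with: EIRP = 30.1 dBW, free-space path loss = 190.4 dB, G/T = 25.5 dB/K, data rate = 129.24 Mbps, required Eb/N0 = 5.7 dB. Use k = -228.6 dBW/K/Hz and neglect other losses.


C/N0 = EIRP - FSPL + G/T - k = 30.1 - 190.4 + 25.5 - (-228.6)
C/N0 = 93.8000 dB-Hz
R_b = 129.24 Mbps = 1.2924e+08 bps -> 10*log10(R_b) = 81.1140 dB-Hz
Eb/N0 = C/N0 - 10*log10(R_b) = 93.8000 - 81.1140 = 12.6860 dB
Margin = Eb/N0 - Eb/N0_req = 12.6860 - 5.7 = 6.9860 dB (link closes)

6.9860 dB


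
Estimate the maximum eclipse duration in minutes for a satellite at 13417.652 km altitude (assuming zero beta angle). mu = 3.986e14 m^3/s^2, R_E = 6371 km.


r = 19788.6520 km
T = 461.7260 min
Eclipse fraction = arcsin(R_E/r)/pi = arcsin(6371.0000/19788.6520)/pi
= arcsin(0.3219522)/pi = 0.104339
Eclipse duration = 0.104339 * 461.7260 = 48.1760 min

48.1760 minutes


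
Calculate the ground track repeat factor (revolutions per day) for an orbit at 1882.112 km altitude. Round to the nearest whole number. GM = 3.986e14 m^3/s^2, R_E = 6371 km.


r = 8.253112e+06 m
T = 2*pi*sqrt(r^3/mu) = 7461.7008 s = 124.3617 min
revs/day = 1440 / 124.3617 = 11.5791
Rounded: 12 revolutions per day

12 revolutions per day


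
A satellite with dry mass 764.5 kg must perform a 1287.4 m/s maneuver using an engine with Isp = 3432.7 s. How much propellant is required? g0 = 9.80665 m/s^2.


ve = Isp * g0 = 3432.7 * 9.80665 = 33663.287455 m/s
mass ratio = exp(dv/ve) = exp(1287.4/33663.287455) = 1.03898414
m_prop = m_dry * (mr - 1) = 764.5 * (1.03898414 - 1)
m_prop = 29.8034 kg

29.8034 kg


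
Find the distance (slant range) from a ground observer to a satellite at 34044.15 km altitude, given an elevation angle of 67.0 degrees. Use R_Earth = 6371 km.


h = 34044.15 km, el = 67.0 deg
d = -R_E*sin(el) + sqrt((R_E*sin(el))^2 + 2*R_E*h + h^2)
d = -6371.0000*sin(1.1694) + sqrt((6371.0000*0.9205049)^2 + 2*6371.0000*34044.15 + 34044.15^2)
d = 34473.8757 km

34473.8757 km


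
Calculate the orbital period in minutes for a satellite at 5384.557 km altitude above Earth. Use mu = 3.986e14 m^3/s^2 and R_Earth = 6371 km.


r = 11755.5570 km = 1.1755557e+07 m
T = 2*pi*sqrt(r^3/mu) = 2*pi*sqrt(1.6245371e+21 / 3.986e14)
T = 12684.5784 s = 211.4096 min

211.4096 minutes


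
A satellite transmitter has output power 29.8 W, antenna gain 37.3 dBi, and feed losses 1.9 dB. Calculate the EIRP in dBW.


Pt = 29.8 W = 14.7422 dBW
EIRP = Pt_dBW + Gt - losses = 14.7422 + 37.3 - 1.9 = 50.1422 dBW

50.1422 dBW


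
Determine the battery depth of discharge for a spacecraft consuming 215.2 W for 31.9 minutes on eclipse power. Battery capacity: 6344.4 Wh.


E_used = P * t / 60 = 215.2 * 31.9 / 60 = 114.4147 Wh
DOD = E_used / E_total * 100 = 114.4147 / 6344.4 * 100
DOD = 1.8034 %

1.8034 %


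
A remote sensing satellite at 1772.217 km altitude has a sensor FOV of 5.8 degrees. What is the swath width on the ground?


FOV = 5.8 deg = 0.1012291 rad
swath = 2 * alt * tan(FOV/2) = 2 * 1772.217 * tan(0.05061455)
swath = 2 * 1772.217 * 0.05065781
swath = 179.5533 km

179.5533 km


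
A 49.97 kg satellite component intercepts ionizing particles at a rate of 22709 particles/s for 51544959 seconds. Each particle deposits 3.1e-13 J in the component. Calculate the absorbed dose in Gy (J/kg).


Total energy deposited = rate * time * E_per
  = 22709 * 51544959 * 3.1e-13 = 0.3628657 J
Dose = E_total / mass = 0.3628657 / 49.97
Dose = 0.007261671 Gy

0.0073 Gy


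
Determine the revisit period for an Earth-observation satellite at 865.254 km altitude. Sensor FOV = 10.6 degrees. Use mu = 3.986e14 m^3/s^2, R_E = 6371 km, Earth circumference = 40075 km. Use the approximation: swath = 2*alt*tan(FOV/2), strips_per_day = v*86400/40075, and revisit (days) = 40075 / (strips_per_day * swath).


swath = 2*865.254*tan(0.09250245) = 160.5344 km
v = sqrt(mu/r) = 7421.8427 m/s = 7.4218 km/s
strips/day = v*86400/40075 = 7.4218*86400/40075 = 16.0012
coverage/day = strips * swath = 16.0012 * 160.5344 = 2568.7391 km
revisit = 40075 / 2568.7391 = 15.6010 days

15.6010 days


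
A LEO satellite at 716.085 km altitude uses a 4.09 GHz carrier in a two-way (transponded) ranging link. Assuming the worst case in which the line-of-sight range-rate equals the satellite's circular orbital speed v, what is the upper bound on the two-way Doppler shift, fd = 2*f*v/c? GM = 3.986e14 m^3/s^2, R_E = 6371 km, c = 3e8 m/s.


r = 7.087085e+06 m
v = sqrt(mu/r) = 7499.5435 m/s (worst-case radial velocity)
f = 4.09 GHz = 4.09e+09 Hz
fd = 2*f*v/c = 2*4.09e+09*7499.5435/3.0e+08
fd = 204487.5518 Hz

204487.5518 Hz


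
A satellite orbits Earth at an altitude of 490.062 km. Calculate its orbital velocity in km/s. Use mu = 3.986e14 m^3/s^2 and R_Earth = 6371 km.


r = R_E + alt = 6371.0 + 490.062 = 6861.0620 km = 6.861062e+06 m
v = sqrt(mu/r) = sqrt(3.986e14 / 6.861062e+06) = 7622.0707 m/s = 7.6221 km/s

7.6221 km/s


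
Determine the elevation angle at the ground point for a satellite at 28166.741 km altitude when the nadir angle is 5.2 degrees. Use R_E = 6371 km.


r = R_E + alt = 34537.7410 km
Law of sines in the satellite / Earth-center / ground-point triangle:
  sin(nadir)/R_E = sin(90 + el)/r  =>  cos(el) = (r/R_E)*sin(nadir)
cos(el) = (34537.7410 / 6371.0000) * sin(5.2 deg) = 0.491327
el = arccos(0.491327) = 60.5722 deg
(Earth-central angle = 90 - nadir - el = 24.2278 deg)

60.5722 degrees


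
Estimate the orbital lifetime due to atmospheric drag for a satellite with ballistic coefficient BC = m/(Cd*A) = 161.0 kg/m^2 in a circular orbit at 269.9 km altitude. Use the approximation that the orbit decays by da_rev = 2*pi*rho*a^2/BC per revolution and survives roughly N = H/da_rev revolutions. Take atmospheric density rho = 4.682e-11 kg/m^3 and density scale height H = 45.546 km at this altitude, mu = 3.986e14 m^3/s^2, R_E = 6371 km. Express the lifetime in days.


a = R_E + alt = 6640.9000 km = 6.6409e+06 m
da_rev = 2*pi*rho*a^2/BC = 2*pi*4.682e-11*(6.6409e+06)^2/161.0 = 80.582230 m per revolution
N = H/da_rev = 45546.0000 m / 80.582230 m = 565.2115 revolutions
P = 2*pi*sqrt(a^3/mu) = 5385.8175 s
lifetime = N*P = 565.2115 * 5385.8175 = 3.0441258e+06 s = 35.2329 days

35.2329 days


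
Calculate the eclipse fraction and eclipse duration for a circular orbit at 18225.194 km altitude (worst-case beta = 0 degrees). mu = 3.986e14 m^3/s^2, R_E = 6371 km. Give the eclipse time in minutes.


r = 24596.1940 km
T = 639.8259 min
Eclipse fraction = arcsin(R_E/r)/pi = arcsin(6371.0000/24596.1940)/pi
= arcsin(0.2590238)/pi = 0.08340081
Eclipse duration = 0.08340081 * 639.8259 = 53.3620 min

53.3620 minutes


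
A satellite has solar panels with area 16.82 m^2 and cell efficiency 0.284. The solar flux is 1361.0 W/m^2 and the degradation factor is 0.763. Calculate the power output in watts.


P = area * eta * S * degradation
P = 16.82 * 0.284 * 1361.0 * 0.763
P = 4960.5176 W

4960.5176 W


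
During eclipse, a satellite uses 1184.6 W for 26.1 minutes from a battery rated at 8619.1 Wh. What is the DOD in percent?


E_used = P * t / 60 = 1184.6 * 26.1 / 60 = 515.3010 Wh
DOD = E_used / E_total * 100 = 515.3010 / 8619.1 * 100
DOD = 5.9786 %

5.9786 %


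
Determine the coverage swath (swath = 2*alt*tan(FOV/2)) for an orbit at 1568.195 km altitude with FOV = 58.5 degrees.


FOV = 58.5 deg = 1.0210 rad
swath = 2 * alt * tan(FOV/2) = 2 * 1568.195 * tan(0.5105088)
swath = 2 * 1568.195 * 0.5600269
swath = 1756.4628 km

1756.4628 km


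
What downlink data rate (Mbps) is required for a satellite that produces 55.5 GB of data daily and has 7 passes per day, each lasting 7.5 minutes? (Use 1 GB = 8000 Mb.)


total contact time = 7 * 7.5 * 60 = 3150.0000 s
data = 55.5 GB = 444000.0000 Mb
rate = 444000.0000 / 3150.0000 = 140.9524 Mbps

140.9524 Mbps


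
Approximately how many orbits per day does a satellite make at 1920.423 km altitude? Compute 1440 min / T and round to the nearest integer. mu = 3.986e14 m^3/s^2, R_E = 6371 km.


r = 8.291423e+06 m
T = 2*pi*sqrt(r^3/mu) = 7513.7169 s = 125.2286 min
revs/day = 1440 / 125.2286 = 11.4990
Rounded: 11 revolutions per day

11 revolutions per day


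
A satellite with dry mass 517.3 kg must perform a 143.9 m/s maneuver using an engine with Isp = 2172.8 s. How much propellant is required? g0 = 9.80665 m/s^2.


ve = Isp * g0 = 2172.8 * 9.80665 = 21307.889120 m/s
mass ratio = exp(dv/ve) = exp(143.9/21307.889120) = 1.00677622
m_prop = m_dry * (mr - 1) = 517.3 * (1.00677622 - 1)
m_prop = 3.5053 kg

3.5053 kg


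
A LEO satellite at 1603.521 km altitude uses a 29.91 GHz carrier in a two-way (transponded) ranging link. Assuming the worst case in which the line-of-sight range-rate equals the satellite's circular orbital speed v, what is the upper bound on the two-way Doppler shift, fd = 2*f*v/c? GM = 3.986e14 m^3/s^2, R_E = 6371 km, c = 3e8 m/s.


r = 7.974521e+06 m
v = sqrt(mu/r) = 7069.9500 m/s (worst-case radial velocity)
f = 29.91 GHz = 2.991e+10 Hz
fd = 2*f*v/c = 2*2.991e+10*7069.9500/3.0e+08
fd = 1.409748e+06 Hz

1.4097e+06 Hz


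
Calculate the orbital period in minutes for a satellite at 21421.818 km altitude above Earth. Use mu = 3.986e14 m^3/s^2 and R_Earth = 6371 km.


r = 27792.8180 km = 2.7792818e+07 m
T = 2*pi*sqrt(r^3/mu) = 2*pi*sqrt(2.1468305e+22 / 3.986e14)
T = 46111.5899 s = 768.5265 min

768.5265 minutes


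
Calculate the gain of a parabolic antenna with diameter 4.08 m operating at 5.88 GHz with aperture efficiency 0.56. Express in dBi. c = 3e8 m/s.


lambda = c/f = 3e8 / 5.88e+09 = 0.05102041 m
G = eta*(pi*D/lambda)^2 = 0.56*(pi*4.08/0.05102041)^2
G = 35344.3697 (linear)
G = 10*log10(35344.3697) = 45.4832 dBi

45.4832 dBi


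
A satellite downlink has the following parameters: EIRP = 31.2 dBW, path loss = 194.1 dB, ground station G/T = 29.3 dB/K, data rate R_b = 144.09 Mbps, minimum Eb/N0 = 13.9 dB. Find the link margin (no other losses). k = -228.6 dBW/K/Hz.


C/N0 = EIRP - FSPL + G/T - k = 31.2 - 194.1 + 29.3 - (-228.6)
C/N0 = 95.0000 dB-Hz
R_b = 144.09 Mbps = 1.4409e+08 bps -> 10*log10(R_b) = 81.5863 dB-Hz
Eb/N0 = C/N0 - 10*log10(R_b) = 95.0000 - 81.5863 = 13.4137 dB
Margin = Eb/N0 - Eb/N0_req = 13.4137 - 13.9 = -0.4863384 dB (negative margin: link does not close)

-0.4863 dB


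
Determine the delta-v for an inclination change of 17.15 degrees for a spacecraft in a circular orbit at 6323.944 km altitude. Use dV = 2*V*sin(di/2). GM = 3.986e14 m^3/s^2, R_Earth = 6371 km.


r = 12694.9440 km = 1.2694944e+07 m
V = sqrt(mu/r) = 5603.4210 m/s
di = 17.15 deg = 0.299324 rad
dV = 2*V*sin(di/2) = 2*5603.4210*sin(0.149662)
dV = 1670.9839 m/s = 1.6710 km/s

1.6710 km/s


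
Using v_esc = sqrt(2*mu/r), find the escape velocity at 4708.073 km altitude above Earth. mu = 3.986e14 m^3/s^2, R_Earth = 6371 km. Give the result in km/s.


r = 6371.0 + 4708.073 = 11079.0730 km = 1.1079073e+07 m
v_esc = sqrt(2*mu/r) = sqrt(2*3.986e14 / 1.1079073e+07)
v_esc = 8482.6575 m/s = 8.4827 km/s

8.4827 km/s


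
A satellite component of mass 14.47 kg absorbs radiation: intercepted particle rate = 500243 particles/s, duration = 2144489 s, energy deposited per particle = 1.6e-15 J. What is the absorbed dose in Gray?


Total energy deposited = rate * time * E_per
  = 500243 * 2144489 * 1.6e-15 = 0.001716425 J
Dose = E_total / mass = 0.001716425 / 14.47
Dose = 1.1861956e-04 Gy

1.1862e-04 Gy


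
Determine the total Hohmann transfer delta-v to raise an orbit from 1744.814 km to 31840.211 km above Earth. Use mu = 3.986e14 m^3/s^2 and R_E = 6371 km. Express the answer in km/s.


r1 = 8115.8140 km = 8.115814e+06 m
r2 = 38211.2110 km = 3.8211211e+07 m
dv1 = sqrt(mu/r1)*(sqrt(2*r2/(r1+r2)) - 1) = 1992.9670 m/s
dv2 = sqrt(mu/r2)*(1 - sqrt(2*r1/(r1+r2))) = 1318.0059 m/s
total dv = |dv1| + |dv2| = 1992.9670 + 1318.0059 = 3310.9730 m/s = 3.3110 km/s

3.3110 km/s


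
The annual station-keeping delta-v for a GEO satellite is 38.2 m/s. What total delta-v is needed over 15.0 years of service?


dV = rate * years = 38.2 * 15.0
dV = 573.0000 m/s

573.0000 m/s


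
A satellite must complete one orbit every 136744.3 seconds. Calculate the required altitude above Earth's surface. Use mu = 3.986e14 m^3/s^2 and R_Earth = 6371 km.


T = 136744.3 s
r = (mu*T^2/(4*pi^2))^(1/3) = (3.986e14 * 136744.3^2 / (4*pi^2))^(1/3)
r = 5.7367423e+07 m = 57367.4229 km
alt = r - R_E = 57367.4229 - 6371 = 50996.4229 km

50996.4229 km


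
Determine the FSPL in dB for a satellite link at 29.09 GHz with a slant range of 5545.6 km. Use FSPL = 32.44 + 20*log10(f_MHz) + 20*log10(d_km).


f = 29.09 GHz = 29090.0000 MHz
d = 5545.6 km
FSPL = 32.44 + 20*log10(29090.0000) + 20*log10(5545.6)
FSPL = 32.44 + 89.2749 + 74.8790
FSPL = 196.5938 dB

196.5938 dB


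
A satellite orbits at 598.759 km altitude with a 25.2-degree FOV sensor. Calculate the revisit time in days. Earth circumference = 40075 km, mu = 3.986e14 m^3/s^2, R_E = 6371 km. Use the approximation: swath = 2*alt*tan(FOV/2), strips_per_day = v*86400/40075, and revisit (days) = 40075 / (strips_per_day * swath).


swath = 2*598.759*tan(0.2199115) = 267.6770 km
v = sqrt(mu/r) = 7562.4021 m/s = 7.5624 km/s
strips/day = v*86400/40075 = 7.5624*86400/40075 = 16.3042
coverage/day = strips * swath = 16.3042 * 267.6770 = 4364.2640 km
revisit = 40075 / 4364.2640 = 9.1825 days

9.1825 days


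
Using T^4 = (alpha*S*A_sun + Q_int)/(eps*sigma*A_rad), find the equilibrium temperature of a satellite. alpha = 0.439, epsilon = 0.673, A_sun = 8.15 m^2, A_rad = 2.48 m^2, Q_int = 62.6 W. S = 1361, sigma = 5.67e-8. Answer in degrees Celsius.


Numerator = alpha*S*A_sun + Q_int = 0.439*1361*8.15 + 62.6 = 4932.0539 W
Denominator = eps*sigma*A_rad = 0.673*5.67e-8*2.48 = 9.4634568e-08 W/K^4
T^4 = 5.2116832e+10 K^4
T = 477.7982 K = 204.6482 C

204.6482 degrees Celsius


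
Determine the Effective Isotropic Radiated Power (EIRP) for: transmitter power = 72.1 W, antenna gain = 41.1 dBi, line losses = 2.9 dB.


Pt = 72.1 W = 18.5794 dBW
EIRP = Pt_dBW + Gt - losses = 18.5794 + 41.1 - 2.9 = 56.7794 dBW

56.7794 dBW


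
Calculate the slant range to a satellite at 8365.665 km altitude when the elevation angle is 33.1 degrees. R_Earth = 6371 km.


h = 8365.665 km, el = 33.1 deg
d = -R_E*sin(el) + sqrt((R_E*sin(el))^2 + 2*R_E*h + h^2)
d = -6371.0000*sin(0.577704) + sqrt((6371.0000*0.546102)^2 + 2*6371.0000*8365.665 + 8365.665^2)
d = 10257.0355 km

10257.0355 km


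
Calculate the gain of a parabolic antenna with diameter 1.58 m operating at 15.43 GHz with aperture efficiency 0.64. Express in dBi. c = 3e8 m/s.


lambda = c/f = 3e8 / 1.543e+10 = 0.01944264 m
G = eta*(pi*D/lambda)^2 = 0.64*(pi*1.58/0.01944264)^2
G = 41714.1344 (linear)
G = 10*log10(41714.1344) = 46.2028 dBi

46.2028 dBi


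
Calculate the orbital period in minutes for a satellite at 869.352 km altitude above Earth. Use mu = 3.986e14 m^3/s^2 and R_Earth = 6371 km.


r = 7240.3520 km = 7.240352e+06 m
T = 2*pi*sqrt(r^3/mu) = 2*pi*sqrt(3.7955878e+20 / 3.986e14)
T = 6131.2742 s = 102.1879 min

102.1879 minutes


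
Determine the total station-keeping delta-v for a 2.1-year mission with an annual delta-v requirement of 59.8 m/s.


dV = rate * years = 59.8 * 2.1
dV = 125.5800 m/s

125.5800 m/s


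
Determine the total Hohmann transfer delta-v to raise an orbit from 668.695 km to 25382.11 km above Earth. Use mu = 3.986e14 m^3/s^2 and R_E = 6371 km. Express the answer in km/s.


r1 = 7039.6950 km = 7.039695e+06 m
r2 = 31753.1100 km = 3.175311e+07 m
dv1 = sqrt(mu/r1)*(sqrt(2*r2/(r1+r2)) - 1) = 2102.9941 m/s
dv2 = sqrt(mu/r2)*(1 - sqrt(2*r1/(r1+r2))) = 1408.5568 m/s
total dv = |dv1| + |dv2| = 2102.9941 + 1408.5568 = 3511.5509 m/s = 3.5116 km/s

3.5116 km/s
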